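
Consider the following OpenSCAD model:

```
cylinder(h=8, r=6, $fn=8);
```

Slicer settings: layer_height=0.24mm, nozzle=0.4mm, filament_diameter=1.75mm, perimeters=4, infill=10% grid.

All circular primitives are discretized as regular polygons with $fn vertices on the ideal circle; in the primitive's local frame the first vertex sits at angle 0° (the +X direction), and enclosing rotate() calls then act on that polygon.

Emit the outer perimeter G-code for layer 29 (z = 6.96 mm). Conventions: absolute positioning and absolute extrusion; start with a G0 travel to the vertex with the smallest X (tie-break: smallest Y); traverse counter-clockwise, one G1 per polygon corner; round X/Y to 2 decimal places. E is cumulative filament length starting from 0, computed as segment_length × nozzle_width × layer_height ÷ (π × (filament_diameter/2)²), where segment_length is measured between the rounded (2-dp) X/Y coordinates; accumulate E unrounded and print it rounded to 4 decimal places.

At z = 6.96 mm: the r=6 cylinder contributes a regular 8-gon of circumradius 6. The outline is a single polygon with 8 vertices. Extrusion per mm of travel: 0.4 × 0.24 / (π × 0.875²) = 0.039912. Accumulating E over each segment gives final E = 1.4658.

G0 X-6.00 Y0.00 Z6.96
G1 X-4.24 Y-4.24 E0.1832
G1 X0.00 Y-6.00 E0.3665
G1 X4.24 Y-4.24 E0.5497
G1 X6.00 Y0.00 E0.7329
G1 X4.24 Y4.24 E0.9161
G1 X0.00 Y6.00 E1.0994
G1 X-4.24 Y4.24 E1.2826
G1 X-6.00 Y0.00 E1.4658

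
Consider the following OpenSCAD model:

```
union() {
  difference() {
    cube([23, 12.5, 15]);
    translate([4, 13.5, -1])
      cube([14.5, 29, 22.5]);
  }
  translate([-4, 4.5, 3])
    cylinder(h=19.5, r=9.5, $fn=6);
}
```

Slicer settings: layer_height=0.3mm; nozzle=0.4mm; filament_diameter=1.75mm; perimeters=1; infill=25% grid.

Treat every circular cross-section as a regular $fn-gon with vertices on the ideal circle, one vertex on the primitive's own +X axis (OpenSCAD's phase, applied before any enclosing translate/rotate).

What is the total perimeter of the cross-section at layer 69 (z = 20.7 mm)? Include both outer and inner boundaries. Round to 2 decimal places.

At z = 20.7 mm: the cube is not intersected at this z (z outside [0, 15]); the cube at (4, 13.5) (footprint 14.5×29) is included at this height (perimeter 87.00 mm); Taking the first minus the rest: the first operand is absent here, so nothing remains; the cylinder at (-4, 4.5): section is a regular 6-gon, circumradius r=9.5 (perimeter = 2·6·9.500·sin(180°/6) = 57.00 mm); Merging all regions: only the r=9.5 cylinder at (-4, 4.5) is present, so the union is just that shape — boundary = 57.00 mm. Overall, the cross-section is a single solid region. Total boundary length (outer) = 57.00 mm.

57.00 mm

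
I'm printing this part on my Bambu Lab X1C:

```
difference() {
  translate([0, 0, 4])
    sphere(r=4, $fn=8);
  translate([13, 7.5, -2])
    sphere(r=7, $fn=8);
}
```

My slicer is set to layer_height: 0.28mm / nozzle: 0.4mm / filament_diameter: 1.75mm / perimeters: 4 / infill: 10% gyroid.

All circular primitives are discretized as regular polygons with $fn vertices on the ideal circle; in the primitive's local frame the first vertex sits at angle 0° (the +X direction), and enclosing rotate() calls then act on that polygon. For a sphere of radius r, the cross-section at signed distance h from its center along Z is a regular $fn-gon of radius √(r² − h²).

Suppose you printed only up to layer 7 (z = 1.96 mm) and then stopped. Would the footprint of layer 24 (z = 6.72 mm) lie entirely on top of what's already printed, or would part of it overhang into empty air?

entirely on top

Compare the two slices. At z = 1.96: the r=4 sphere contributes a regular 8-gon of circumradius √(4²−2.04²) = 3.441 (area = (8/2)·3.441²·sin(360°/8) = 33.48 mm²); the r=7 sphere at (13, 7.5) slices to a regular 8-gon of circumradius 5.772 (√(r²−h²) with h=3.96 from center) (area = (8/2)·5.772²·sin(360°/8) = 94.24 mm²); Taking the first minus the rest: starting from the r=4 sphere (33.48 mm²), the r=7 sphere at (13, 7.5) misses the remaining region (no effect) — area = 33.48 mm². At z = 6.72: the sphere: section is a regular 8-gon, circumradius = √(r²−h²) = √(4²−2.72²) = 2.933 (area = (8/2)·2.933²·sin(360°/8) = 24.33 mm²); the sphere at (13, 7.5) is not intersected at this z (|z−center|=8.720 > r=7); Taking the first minus the rest: none of the subtracted shapes is present at this height, so the r=4 sphere is unchanged — area = 24.33 mm². Checking containment: the cross-section at z = 6.72 is a subset of the cross-section at z = 1.96.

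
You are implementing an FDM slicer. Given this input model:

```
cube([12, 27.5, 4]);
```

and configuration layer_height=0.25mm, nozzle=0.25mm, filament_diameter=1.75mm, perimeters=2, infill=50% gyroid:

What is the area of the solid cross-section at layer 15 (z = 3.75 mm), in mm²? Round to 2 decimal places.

330.00 mm²

At z = 3.75 mm: the cube (footprint 12×27.5) is included at this height (area 330.00 mm²). Overall, the cross-section is a single solid region. Net area = 330.00 mm².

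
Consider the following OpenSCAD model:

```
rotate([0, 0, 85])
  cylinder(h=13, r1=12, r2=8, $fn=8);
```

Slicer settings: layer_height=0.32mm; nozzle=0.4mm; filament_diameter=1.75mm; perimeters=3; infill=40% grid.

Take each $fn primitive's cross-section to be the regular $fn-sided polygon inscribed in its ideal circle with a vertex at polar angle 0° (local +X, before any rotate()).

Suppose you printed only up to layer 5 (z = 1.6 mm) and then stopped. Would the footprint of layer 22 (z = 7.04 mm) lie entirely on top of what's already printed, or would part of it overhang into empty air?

entirely on top

Compare the two slices. At z = 1.6: the cone (r1=12→r2=8) has section circumradius 11.508 here — a regular 8-gon (area = (8/2)·11.508²·sin(360°/8) = 374.56 mm²); (rotated 85° about Z; rotation is an isometry so areas/perimeters/island counts are preserved). At z = 7.04: the cone contributes a regular 8-gon of circumradius 9.834 (interpolated between r1=12 and r2=8 at t=0.542) (area = (8/2)·9.834²·sin(360°/8) = 273.52 mm²); (whole slice rotated 85° about Z — lengths, areas and connectivity unchanged). Checking containment: the cross-section at z = 7.04 is a subset of the cross-section at z = 1.6.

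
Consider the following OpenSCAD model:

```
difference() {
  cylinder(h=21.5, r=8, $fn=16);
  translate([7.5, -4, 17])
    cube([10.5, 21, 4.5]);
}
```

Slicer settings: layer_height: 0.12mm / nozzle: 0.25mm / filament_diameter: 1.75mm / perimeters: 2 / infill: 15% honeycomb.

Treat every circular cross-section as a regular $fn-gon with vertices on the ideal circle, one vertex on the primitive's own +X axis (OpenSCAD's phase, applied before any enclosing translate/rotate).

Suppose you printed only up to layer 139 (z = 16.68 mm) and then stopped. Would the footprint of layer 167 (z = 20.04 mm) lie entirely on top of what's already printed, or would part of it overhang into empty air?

entirely on top

Compare the two slices. At z = 16.68: the r=8 cylinder gives a regular 16-gon of circumradius 8 (constant along its height) (area = (16/2)·8.000²·sin(360°/16) = 195.93 mm²); the cube at (7.5, -4) is absent (z outside [17, 21.5]); After the difference (first − rest): none of the subtracted shapes is present at this height, so the r=8 cylinder is unchanged — area = 195.93 mm². At z = 20.04: the r=8 cylinder gives a regular 16-gon of circumradius 8 (constant along its height) (area = (16/2)·8.000²·sin(360°/16) = 195.93 mm²); the cube at (7.5, -4) (footprint 10.5×21) is included at this height (area 220.50 mm²); After the difference (first − rest): starting from the r=8 cylinder (195.93 mm²), the 10.5×21 cube at (7.5, -4) partially overlaps it — only the 1.26 mm² overlap (of its 220.50 mm²) is removed, clipping the outline — area = 194.68 mm². Checking containment: the cross-section at z = 20.04 is a subset of the cross-section at z = 16.68.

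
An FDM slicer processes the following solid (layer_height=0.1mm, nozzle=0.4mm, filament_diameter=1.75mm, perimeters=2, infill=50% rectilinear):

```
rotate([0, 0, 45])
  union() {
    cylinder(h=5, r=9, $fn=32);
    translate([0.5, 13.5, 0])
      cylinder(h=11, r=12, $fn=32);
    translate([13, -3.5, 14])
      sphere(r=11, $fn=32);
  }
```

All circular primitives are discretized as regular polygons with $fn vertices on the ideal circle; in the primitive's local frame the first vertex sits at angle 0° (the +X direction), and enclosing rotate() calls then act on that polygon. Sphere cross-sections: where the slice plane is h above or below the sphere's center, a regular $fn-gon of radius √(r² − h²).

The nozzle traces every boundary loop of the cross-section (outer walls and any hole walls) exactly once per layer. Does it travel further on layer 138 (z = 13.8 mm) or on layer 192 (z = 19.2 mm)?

layer 138 (z = 13.8 mm)

Layer 138 (z = 13.8): the cylinder is not intersected at this z (z outside [0, 5]); the cylinder at (0.5, 13.5) is absent (z outside [0, 11]); the r=11 sphere at (13, -3.5) contributes a regular 32-gon of circumradius √(11²−0.2²) = 10.998 (perimeter = 2·32·10.998·sin(180°/32) = 68.99 mm); Taking the union: only the r=11 sphere at (13, -3.5) is present, so the union is just that shape — boundary = 68.99 mm; (rotated 45° about Z; rotation is an isometry so areas/perimeters/island counts are preserved). So its perimeter = 68.99 mm. Layer 192 (z = 19.2): the cylinder does not reach this height (z outside [0, 5]); the cylinder at (0.5, 13.5) does not reach this height (z outside [0, 11]); the r=11 sphere at (13, -3.5) slices to a regular 32-gon of circumradius 9.693 (√(r²−h²) with h=5.2 from center) (perimeter = 2·32·9.693·sin(180°/32) = 60.81 mm); Merging all regions: only the r=11 sphere at (13, -3.5) is present, so the union is just that shape — boundary = 60.81 mm; (rotated 45° about Z; rotation is an isometry so areas/perimeters/island counts are preserved). So its perimeter = 60.81 mm. Layer 138 is larger (68.99 vs 60.81 mm).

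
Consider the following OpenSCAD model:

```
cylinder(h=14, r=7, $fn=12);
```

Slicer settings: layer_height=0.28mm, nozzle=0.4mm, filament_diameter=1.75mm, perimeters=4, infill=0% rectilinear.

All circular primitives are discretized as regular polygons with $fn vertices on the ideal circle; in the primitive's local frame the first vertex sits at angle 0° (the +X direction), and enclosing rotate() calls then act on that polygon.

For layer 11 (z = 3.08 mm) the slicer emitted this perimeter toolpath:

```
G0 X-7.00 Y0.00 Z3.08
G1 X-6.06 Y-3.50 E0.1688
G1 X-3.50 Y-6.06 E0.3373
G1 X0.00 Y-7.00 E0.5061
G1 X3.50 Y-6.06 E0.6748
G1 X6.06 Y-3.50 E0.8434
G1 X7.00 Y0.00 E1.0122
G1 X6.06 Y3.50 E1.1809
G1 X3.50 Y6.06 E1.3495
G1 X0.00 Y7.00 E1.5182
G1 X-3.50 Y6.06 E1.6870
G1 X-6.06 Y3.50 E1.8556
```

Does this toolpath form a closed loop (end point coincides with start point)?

no

Start point (G0): (-7.00, 0.00). End point (last G1): the path does not return to the start — open.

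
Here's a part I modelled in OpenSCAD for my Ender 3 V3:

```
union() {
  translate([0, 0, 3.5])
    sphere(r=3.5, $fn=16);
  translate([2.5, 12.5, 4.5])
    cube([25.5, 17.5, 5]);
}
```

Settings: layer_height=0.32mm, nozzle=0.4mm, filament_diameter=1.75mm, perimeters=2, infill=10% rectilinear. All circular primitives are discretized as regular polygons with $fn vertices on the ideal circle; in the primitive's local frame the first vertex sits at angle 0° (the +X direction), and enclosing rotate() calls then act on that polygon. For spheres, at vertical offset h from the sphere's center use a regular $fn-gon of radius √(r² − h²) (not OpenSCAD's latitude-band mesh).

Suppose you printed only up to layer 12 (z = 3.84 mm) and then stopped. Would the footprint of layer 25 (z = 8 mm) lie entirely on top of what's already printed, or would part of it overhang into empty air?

Compare the two slices. At z = 3.84: the r=3.5 sphere slices to a regular 16-gon of circumradius 3.483 (√(r²−h²) with h=0.34 from center) (area = (16/2)·3.483²·sin(360°/16) = 37.15 mm²); the cube at (2.5, 12.5) does not reach this height (z outside [4.5, 9.5]); Combining (union): only the r=3.5 sphere is present, so the union is just that shape — area = 37.15 mm². At z = 8: the sphere does not reach this height (|z−center|=4.500 > r=3.5); the 25.5×17.5 cube at (2.5, 12.5) contributes its full rectangle (area 446.25 mm²); Taking the union: only the 25.5×17.5 cube at (2.5, 12.5) is present, so the union is just that shape — area = 446.25 mm². Checking containment: at z = 8 the cross-section extends beyond the z = 3.84 cross-section by about 446.25 mm².

part overhangs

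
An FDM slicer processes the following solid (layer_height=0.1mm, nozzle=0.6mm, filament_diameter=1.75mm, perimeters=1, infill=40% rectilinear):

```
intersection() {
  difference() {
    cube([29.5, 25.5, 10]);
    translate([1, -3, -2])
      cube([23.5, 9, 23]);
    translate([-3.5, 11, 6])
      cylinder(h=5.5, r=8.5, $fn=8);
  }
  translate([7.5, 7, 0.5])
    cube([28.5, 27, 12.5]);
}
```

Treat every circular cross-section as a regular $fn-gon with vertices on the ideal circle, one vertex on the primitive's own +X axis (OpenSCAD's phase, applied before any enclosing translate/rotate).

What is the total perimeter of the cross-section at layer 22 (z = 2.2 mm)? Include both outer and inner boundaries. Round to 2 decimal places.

At z = 2.2 mm: the cube (footprint 29.5×25.5) is included at this height (perimeter 110.00 mm); the cube at (1, -3) (footprint 23.5×9) is included at this height (perimeter 65.00 mm); the cylinder at (-3.5, 11) is absent (z outside [6, 11.5]); Subtracting the remaining from the first: starting from the 29.5×25.5 cube, the 23.5×9 cube at (1, -3) partially overlaps it — only the 141.00 mm² overlap (of its 211.50 mm²) is removed, clipping the outline — boundary = 122.00 mm; the cube at (7.5, 7) is present — its section is the full 28.5×27 rectangle (perimeter 111.00 mm); Keeping only the common overlap: the 28.5×27 cube at (7.5, 7) partially overlaps the result so far; clipping to the common part keeps 407.00 mm² — boundary = 81.00 mm. Overall, the cross-section is a single solid region. Total boundary length (outer) = 81.00 mm.

81.00 mm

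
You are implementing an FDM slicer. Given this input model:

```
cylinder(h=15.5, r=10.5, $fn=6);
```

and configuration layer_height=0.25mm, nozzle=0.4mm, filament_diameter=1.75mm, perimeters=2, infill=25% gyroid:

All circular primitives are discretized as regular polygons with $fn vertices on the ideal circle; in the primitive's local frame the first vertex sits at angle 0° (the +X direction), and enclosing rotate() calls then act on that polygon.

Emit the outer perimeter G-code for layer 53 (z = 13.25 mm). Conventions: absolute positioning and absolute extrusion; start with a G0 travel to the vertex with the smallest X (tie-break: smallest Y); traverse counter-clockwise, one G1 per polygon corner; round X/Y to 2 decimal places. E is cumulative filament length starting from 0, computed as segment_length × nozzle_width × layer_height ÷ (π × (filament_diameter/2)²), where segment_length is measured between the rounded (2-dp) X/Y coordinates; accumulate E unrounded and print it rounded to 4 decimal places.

At z = 13.25 mm: the r=10.5 cylinder gives a regular 6-gon of circumradius 10.5 (constant along its height). The outline is a single polygon with 6 vertices. Extrusion per mm of travel: 0.4 × 0.25 / (π × 0.875²) = 0.041575. Accumulating E over each segment gives final E = 2.6188.

G0 X-10.50 Y0.00 Z13.25
G1 X-5.25 Y-9.09 E0.4364
G1 X5.25 Y-9.09 E0.8730
G1 X10.50 Y0.00 E1.3094
G1 X5.25 Y9.09 E1.7458
G1 X-5.25 Y9.09 E2.1823
G1 X-10.50 Y0.00 E2.6188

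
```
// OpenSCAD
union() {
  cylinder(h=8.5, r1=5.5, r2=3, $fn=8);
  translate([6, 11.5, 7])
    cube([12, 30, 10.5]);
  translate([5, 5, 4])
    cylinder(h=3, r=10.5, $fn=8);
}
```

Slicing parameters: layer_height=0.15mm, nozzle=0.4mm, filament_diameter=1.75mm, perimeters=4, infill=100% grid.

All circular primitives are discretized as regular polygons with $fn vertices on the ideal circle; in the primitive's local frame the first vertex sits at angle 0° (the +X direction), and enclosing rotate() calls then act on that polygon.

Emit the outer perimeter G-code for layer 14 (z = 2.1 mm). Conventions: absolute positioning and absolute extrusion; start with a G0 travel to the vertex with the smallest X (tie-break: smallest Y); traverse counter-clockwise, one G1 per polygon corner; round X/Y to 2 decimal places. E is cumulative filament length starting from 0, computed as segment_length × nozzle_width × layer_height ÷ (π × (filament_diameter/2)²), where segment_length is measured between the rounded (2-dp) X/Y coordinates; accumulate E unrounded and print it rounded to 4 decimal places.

G0 X-4.88 Y0.00 Z2.10
G1 X-3.45 Y-3.45 E0.0932
G1 X0.00 Y-4.88 E0.1863
G1 X3.45 Y-3.45 E0.2795
G1 X4.88 Y0.00 E0.3726
G1 X3.45 Y3.45 E0.4658
G1 X0.00 Y4.88 E0.5590
G1 X-3.45 Y3.45 E0.6521
G1 X-4.88 Y0.00 E0.7453

At z = 2.1 mm: the cone contributes a regular 8-gon of circumradius 4.882 (interpolated between r1=5.5 and r2=3 at t=0.247); the cube at (6, 11.5) does not reach this height (z outside [7, 17.5]); the cylinder at (5, 5) does not reach this height (z outside [4, 7]); Combining (union): only the cone is present, so the union is just that shape — 1 connected region. The outline is a single polygon with 8 vertices. Extrusion per mm of travel: 0.4 × 0.15 / (π × 0.875²) = 0.024945. Accumulating E over each segment gives final E = 0.7453.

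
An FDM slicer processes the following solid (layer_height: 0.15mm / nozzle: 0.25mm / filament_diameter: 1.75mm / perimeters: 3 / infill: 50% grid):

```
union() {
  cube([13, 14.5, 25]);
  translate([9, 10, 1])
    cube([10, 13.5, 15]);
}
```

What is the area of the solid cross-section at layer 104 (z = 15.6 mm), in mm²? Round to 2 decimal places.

305.50 mm²

At z = 15.6 mm: the cube (footprint 13×14.5) is included at this height (area 188.50 mm²); the cube at (9, 10) is present — its section is the full 10×13.5 rectangle (area 135.00 mm²); Combining (union): the regions partially overlap — summed areas 323.50 mm² minus the doubly-counted overlap 18.00 mm² gives 305.50 mm² — area = 305.50 mm². Overall, the cross-section is a single solid region. Net area = 305.50 mm².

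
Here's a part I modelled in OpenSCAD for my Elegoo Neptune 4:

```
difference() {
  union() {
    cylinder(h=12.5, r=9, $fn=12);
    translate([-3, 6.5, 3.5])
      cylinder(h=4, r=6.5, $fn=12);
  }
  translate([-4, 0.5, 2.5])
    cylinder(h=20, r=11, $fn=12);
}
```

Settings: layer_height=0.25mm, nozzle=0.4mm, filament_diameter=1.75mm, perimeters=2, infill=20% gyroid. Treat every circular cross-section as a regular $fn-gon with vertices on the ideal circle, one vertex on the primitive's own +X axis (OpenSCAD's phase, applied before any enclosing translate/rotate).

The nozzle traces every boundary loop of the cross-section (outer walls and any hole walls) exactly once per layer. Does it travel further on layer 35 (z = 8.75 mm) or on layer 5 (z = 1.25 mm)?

Layer 35 (z = 8.75): the cylinder: section is a regular 12-gon, circumradius r=9 (perimeter = 2·12·9.000·sin(180°/12) = 55.90 mm); the cylinder at (-3, 6.5) is not intersected at this z (z outside [3.5, 7.5]); Merging all regions: only the r=9 cylinder is present, so the union is just that shape — boundary = 55.90 mm; the r=11 cylinder at (-4, 0.5) contributes a regular 12-gon of circumradius 11 (perimeter = 2·12·11.000·sin(180°/12) = 68.33 mm); Taking the first minus the rest: starting from the result so far, the r=11 cylinder at (-4, 0.5) partially overlaps it — only the 214.98 mm² overlap (of its 363.00 mm²) is removed, clipping the outline — boundary = 41.41 mm. So its perimeter = 41.41 mm. Layer 5 (z = 1.25): the r=9 cylinder contributes a regular 12-gon of circumradius 9 (perimeter = 2·12·9.000·sin(180°/12) = 55.90 mm); the cylinder at (-3, 6.5) does not reach this height (z outside [3.5, 7.5]); Taking the union: only the r=9 cylinder is present, so the union is just that shape — boundary = 55.90 mm; the cylinder at (-4, 0.5) does not reach this height (z outside [2.5, 22.5]); After the difference (first − rest): none of the subtracted shapes is present at this height, so the result so far is unchanged — boundary = 55.90 mm. So its perimeter = 55.90 mm. Layer 5 is larger (55.90 vs 41.41 mm).

layer 5 (z = 1.25 mm)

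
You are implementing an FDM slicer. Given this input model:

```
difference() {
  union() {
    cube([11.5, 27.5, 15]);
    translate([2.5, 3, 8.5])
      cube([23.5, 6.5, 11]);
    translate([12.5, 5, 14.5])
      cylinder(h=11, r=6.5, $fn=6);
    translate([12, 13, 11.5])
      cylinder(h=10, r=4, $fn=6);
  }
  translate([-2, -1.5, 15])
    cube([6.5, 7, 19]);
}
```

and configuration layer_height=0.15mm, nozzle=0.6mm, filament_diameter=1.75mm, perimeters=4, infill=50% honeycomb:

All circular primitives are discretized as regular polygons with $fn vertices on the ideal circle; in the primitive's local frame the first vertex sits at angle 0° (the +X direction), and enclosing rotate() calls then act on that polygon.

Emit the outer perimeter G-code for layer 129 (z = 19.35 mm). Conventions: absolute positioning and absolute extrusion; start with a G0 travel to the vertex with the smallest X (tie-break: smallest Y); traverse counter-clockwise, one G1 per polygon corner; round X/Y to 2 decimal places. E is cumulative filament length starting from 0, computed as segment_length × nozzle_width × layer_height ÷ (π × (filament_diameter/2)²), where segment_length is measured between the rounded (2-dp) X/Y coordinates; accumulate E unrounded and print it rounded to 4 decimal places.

G0 X2.50 Y5.50 Z19.35
G1 X4.50 Y5.50 E0.0748
G1 X4.50 Y3.00 E0.1684
G1 X7.15 Y3.00 E0.2675
G1 X9.25 Y-0.63 E0.4245
G1 X15.75 Y-0.63 E0.6677
G1 X17.85 Y3.00 E0.8246
G1 X26.00 Y3.00 E1.1295
G1 X26.00 Y9.50 E1.3728
G1 X16.40 Y9.50 E1.7320
G1 X15.75 Y10.63 E1.7807
G1 X14.63 Y10.63 E1.8226
G1 X16.00 Y13.00 E1.9251
G1 X14.00 Y16.46 E2.0746
G1 X10.00 Y16.46 E2.2243
G1 X8.00 Y13.00 E2.3738
G1 X9.37 Y10.63 E2.4763
G1 X9.25 Y10.63 E2.4807
G1 X8.60 Y9.50 E2.5295
G1 X2.50 Y9.50 E2.7578
G1 X2.50 Y5.50 E2.9074

At z = 19.35 mm: the cube is not intersected at this z (z outside [0, 15]); the cube at (2.5, 3) is present — its section is the full 23.5×6.5 rectangle; the r=6.5 cylinder at (12.5, 5) gives a regular 6-gon of circumradius 6.5 (constant along its height); the r=4 cylinder at (12, 13) contributes a regular 6-gon of circumradius 4; Taking the union: the regions partially overlap (shared area 75.56 mm²), so overlapping operands fuse into one piece — 1 connected region; the 6.5×7 cube at (-2, -1.5) contributes its full rectangle; After the difference (first − rest): starting from that combined region, the 6.5×7 cube at (-2, -1.5) partially overlaps it — only the 5.00 mm² overlap (of its 45.50 mm²) is removed, clipping the outline — 1 connected region. The outline is a single polygon with 20 vertices. Extrusion per mm of travel: 0.6 × 0.15 / (π × 0.875²) = 0.037418. Accumulating E over each segment gives final E = 2.9074.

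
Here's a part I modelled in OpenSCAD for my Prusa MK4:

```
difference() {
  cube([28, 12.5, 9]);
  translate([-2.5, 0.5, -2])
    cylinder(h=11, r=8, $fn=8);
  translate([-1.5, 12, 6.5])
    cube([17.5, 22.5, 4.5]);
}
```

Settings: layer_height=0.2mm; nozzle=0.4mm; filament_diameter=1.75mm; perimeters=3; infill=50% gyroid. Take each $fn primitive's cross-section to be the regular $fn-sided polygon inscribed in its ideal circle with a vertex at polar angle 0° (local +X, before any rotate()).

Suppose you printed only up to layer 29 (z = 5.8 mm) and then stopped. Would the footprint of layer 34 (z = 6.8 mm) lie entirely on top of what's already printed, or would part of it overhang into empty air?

entirely on top

Compare the two slices. At z = 5.8: the cube (footprint 28×12.5) is included at this height (area 350.00 mm²); the r=8 cylinder at (-2.5, 0.5) contributes a regular 8-gon of circumradius 8 (area = (8/2)·8.000²·sin(360°/8) = 181.02 mm²); the cube at (-1.5, 12) does not reach this height (z outside [6.5, 11]); Subtracting the remaining from the first: starting from the 28×12.5 cube (350.00 mm²), the r=8 cylinder at (-2.5, 0.5) partially overlaps it — only the 29.25 mm² overlap (of its 181.02 mm²) is removed, clipping the outline — area = 320.75 mm². At z = 6.8: the cube (footprint 28×12.5) is included at this height (area 350.00 mm²); the r=8 cylinder at (-2.5, 0.5) contributes a regular 8-gon of circumradius 8 (area = (8/2)·8.000²·sin(360°/8) = 181.02 mm²); the cube at (-1.5, 12) (footprint 17.5×22.5) is included at this height (area 393.75 mm²); After the difference (first − rest): starting from the 28×12.5 cube (350.00 mm²), the r=8 cylinder at (-2.5, 0.5) partially overlaps it — only the 29.25 mm² overlap (of its 181.02 mm²) is removed, clipping the outline; the 17.5×22.5 cube at (-1.5, 12) partially overlaps it — only the 8.00 mm² overlap (of its 393.75 mm²) is removed, clipping the outline — area = 312.75 mm². Checking containment: the cross-section at z = 6.8 is a subset of the cross-section at z = 5.8.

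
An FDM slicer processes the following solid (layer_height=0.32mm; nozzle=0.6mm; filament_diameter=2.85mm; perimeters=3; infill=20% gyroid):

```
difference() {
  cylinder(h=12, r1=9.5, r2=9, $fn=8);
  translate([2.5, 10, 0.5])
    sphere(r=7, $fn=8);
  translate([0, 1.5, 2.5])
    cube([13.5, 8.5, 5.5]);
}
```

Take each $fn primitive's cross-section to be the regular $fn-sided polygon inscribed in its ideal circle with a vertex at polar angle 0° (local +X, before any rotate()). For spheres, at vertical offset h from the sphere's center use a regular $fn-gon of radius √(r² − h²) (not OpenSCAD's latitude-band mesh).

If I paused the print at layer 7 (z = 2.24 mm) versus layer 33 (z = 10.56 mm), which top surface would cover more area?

Layer 7 (z = 2.24): the cone: at t=0.187 of its height the radius interpolates to r₁+(r₂−r₁)t = 9.407, giving a regular 8-gon of that circumradius (area = (8/2)·9.407²·sin(360°/8) = 250.27 mm²); the sphere at (2.5, 10): section is a regular 8-gon, circumradius = √(r²−h²) = √(7²−1.74²) = 6.780 (area = (8/2)·6.780²·sin(360°/8) = 130.03 mm²); the cube at (0, 1.5) is not intersected at this z (z outside [2.5, 8]); Subtracting the remaining from the first: starting from the cone (250.27 mm²), the r=7 sphere at (2.5, 10) partially overlaps it — only the 39.15 mm² overlap (of its 130.03 mm²) is removed, clipping the outline — area = 211.12 mm². So its area = 211.12 mm². Layer 33 (z = 10.56): the cone (r1=9.5→r2=9) has section circumradius 9.060 here — a regular 8-gon (area = (8/2)·9.060²·sin(360°/8) = 232.17 mm²); the sphere at (2.5, 10) does not reach this height (|z−center|=10.060 > r=7); the cube at (0, 1.5) is not intersected at this z (z outside [2.5, 8]); Taking the first minus the rest: none of the subtracted shapes is present at this height, so the cone is unchanged — area = 232.17 mm². So its area = 232.17 mm². Layer 33 is larger (232.17 vs 211.12 mm²).

layer 33 (z = 10.56 mm)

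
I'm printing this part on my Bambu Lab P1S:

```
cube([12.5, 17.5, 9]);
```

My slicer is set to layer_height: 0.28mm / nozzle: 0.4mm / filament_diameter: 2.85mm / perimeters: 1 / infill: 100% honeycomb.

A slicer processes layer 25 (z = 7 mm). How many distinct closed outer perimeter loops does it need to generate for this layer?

At z = 7 mm: the cube (footprint 12.5×17.5) is included at this height. The result has 1 disconnected region.

1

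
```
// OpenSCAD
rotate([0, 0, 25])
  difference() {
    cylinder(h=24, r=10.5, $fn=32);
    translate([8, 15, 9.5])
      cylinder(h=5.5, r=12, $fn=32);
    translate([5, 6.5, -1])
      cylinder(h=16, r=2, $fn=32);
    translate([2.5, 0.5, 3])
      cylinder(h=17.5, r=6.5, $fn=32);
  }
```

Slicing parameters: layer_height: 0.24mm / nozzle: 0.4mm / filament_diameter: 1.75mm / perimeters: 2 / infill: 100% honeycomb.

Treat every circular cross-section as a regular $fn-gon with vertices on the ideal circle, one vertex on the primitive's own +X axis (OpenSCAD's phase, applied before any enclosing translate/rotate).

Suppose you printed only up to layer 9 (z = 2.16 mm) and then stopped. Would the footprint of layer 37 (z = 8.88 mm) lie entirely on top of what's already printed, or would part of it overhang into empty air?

Compare the two slices. At z = 2.16: the r=10.5 cylinder gives a regular 32-gon of circumradius 10.5 (constant along its height) (area = (32/2)·10.500²·sin(360°/32) = 344.14 mm²); the cylinder at (8, 15) does not reach this height (z outside [9.5, 15]); the r=2 cylinder at (5, 6.5) contributes a regular 32-gon of circumradius 2 (area = (32/2)·2.000²·sin(360°/32) = 12.49 mm²); the cylinder at (2.5, 0.5) does not reach this height (z outside [3, 20.5]); Taking the first minus the rest: starting from the r=10.5 cylinder (344.14 mm²), the r=2 cylinder at (5, 6.5) lies wholly inside it (removes its full 12.49 mm² and its 12.55 mm outline becomes a hole wall) — area = 331.65 mm²; (rotated 25° about Z; rotation is an isometry so areas/perimeters/island counts are preserved). At z = 8.88: the r=10.5 cylinder gives a regular 32-gon of circumradius 10.5 (constant along its height) (area = (32/2)·10.500²·sin(360°/32) = 344.14 mm²); the cylinder at (8, 15) does not reach this height (z outside [9.5, 15]); the r=2 cylinder at (5, 6.5) contributes a regular 32-gon of circumradius 2 (area = (32/2)·2.000²·sin(360°/32) = 12.49 mm²); the cylinder at (2.5, 0.5): section is a regular 32-gon, circumradius r=6.5 (area = (32/2)·6.500²·sin(360°/32) = 131.88 mm²); Subtracting the remaining from the first: starting from the r=10.5 cylinder (344.14 mm²), the r=2 cylinder at (5, 6.5) lies wholly inside it (removes its full 12.49 mm² and its 12.55 mm outline becomes a hole wall); the r=6.5 cylinder at (2.5, 0.5) partially overlaps it — only the 126.13 mm² overlap (of its 131.88 mm²) is removed, clipping the outline — area = 205.52 mm²; (whole slice rotated 25° about Z — lengths, areas and connectivity unchanged). Checking containment: the cross-section at z = 8.88 is a subset of the cross-section at z = 2.16.

entirely on top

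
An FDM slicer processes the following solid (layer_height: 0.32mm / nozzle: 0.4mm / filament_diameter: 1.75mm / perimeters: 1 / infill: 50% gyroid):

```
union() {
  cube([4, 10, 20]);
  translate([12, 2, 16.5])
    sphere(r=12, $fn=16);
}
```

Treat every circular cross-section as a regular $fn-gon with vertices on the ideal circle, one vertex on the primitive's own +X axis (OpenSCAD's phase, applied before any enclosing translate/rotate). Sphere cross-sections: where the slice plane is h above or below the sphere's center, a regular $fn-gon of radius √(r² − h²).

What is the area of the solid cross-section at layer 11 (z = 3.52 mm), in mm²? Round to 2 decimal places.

40.00 mm²

At z = 3.52 mm: the cube (footprint 4×10) is included at this height (area 40.00 mm²); the sphere at (12, 2) is absent (|z−center|=12.980 > r=12); Merging all regions: only the 4×10 cube is present, so the union is just that shape — area = 40.00 mm². Overall, the cross-section is a single solid region. Net area = 40.00 mm².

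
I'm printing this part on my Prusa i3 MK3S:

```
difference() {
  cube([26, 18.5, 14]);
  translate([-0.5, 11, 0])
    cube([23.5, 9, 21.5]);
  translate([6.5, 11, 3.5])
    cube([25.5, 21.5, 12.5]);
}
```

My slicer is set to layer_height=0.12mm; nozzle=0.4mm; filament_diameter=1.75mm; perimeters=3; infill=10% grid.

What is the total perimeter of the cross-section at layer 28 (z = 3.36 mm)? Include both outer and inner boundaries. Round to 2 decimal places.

89.00 mm

At z = 3.36 mm: the cube (footprint 26×18.5) is included at this height (perimeter 89.00 mm); the cube at (-0.5, 11) is present — its section is the full 23.5×9 rectangle (perimeter 65.00 mm); the cube at (6.5, 11) does not reach this height (z outside [3.5, 16]); Taking the first minus the rest: starting from the 26×18.5 cube, the 23.5×9 cube at (-0.5, 11) partially overlaps it — only the 172.50 mm² overlap (of its 211.50 mm²) is removed, clipping the outline — boundary = 89.00 mm. Overall, the cross-section is a single solid region. Total boundary length (outer) = 89.00 mm.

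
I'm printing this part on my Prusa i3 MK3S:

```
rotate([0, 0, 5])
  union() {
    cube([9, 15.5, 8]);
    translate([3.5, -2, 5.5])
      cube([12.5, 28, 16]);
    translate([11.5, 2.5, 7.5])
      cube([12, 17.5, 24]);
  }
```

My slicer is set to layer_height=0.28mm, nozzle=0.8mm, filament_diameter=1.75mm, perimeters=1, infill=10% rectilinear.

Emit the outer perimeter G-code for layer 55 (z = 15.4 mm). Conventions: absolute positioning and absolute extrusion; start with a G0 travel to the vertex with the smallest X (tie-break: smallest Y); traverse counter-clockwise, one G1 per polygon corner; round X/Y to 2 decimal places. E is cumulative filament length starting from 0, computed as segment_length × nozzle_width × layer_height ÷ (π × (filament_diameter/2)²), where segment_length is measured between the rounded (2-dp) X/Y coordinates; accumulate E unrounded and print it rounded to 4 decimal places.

At z = 15.4 mm: the cube is not intersected at this z (z outside [0, 8]); the cube at (3.5, -2) (footprint 12.5×28) is included at this height; the cube at (11.5, 2.5) (footprint 12×17.5) is included at this height; Taking the union: the regions partially overlap (shared area 78.75 mm²), so overlapping operands fuse into one piece — 1 connected region; (whole slice rotated 5° about Z — lengths, areas and connectivity unchanged). The outline is a single polygon with 8 vertices. Extrusion per mm of travel: 0.8 × 0.28 / (π × 0.875²) = 0.093128. Accumulating E over each segment gives final E = 8.9399.

G0 X1.22 Y26.21 Z15.40
G1 X3.66 Y-1.69 E2.6082
G1 X16.11 Y-0.60 E3.7721
G1 X15.72 Y3.88 E4.1909
G1 X23.19 Y4.54 E4.8893
G1 X21.67 Y21.97 E6.5186
G1 X14.20 Y21.32 E7.2169
G1 X13.67 Y27.30 E7.7760
G1 X1.22 Y26.21 E8.9399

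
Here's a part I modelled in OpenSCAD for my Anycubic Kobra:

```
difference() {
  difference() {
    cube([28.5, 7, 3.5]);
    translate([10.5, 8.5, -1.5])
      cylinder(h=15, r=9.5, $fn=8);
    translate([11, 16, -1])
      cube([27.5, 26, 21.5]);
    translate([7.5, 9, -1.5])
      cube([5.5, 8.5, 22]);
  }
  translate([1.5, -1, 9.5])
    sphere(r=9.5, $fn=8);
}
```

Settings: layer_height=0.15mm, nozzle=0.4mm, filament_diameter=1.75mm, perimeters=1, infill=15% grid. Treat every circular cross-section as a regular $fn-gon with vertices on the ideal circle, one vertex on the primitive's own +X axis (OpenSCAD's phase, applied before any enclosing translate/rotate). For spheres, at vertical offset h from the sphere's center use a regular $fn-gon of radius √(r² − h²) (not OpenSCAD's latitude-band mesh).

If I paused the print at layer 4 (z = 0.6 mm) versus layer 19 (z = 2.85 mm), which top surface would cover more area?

Layer 4 (z = 0.6): the cube (footprint 28.5×7) is included at this height (area 199.50 mm²); the r=9.5 cylinder at (10.5, 8.5) gives a regular 8-gon of circumradius 9.5 (constant along its height) (area = (8/2)·9.500²·sin(360°/8) = 255.27 mm²); the cube at (11, 16) is present — its section is the full 27.5×26 rectangle (area 715.00 mm²); the cube at (7.5, 9) is present — its section is the full 5.5×8.5 rectangle (area 46.75 mm²); Subtracting the remaining from the first: starting from the 28.5×7 cube (199.50 mm²), the r=9.5 cylinder at (10.5, 8.5) partially overlaps it — only the 97.65 mm² overlap (of its 255.27 mm²) is removed, clipping the outline; the 27.5×26 cube at (11, 16) misses the remaining region (no effect); the 5.5×8.5 cube at (7.5, 9) misses the remaining region (no effect) — area = 101.85 mm²; the r=9.5 sphere at (1.5, -1) slices to a regular 8-gon of circumradius 3.323 (√(r²−h²) with h=8.9 from center) (area = (8/2)·3.323²·sin(360°/8) = 31.23 mm²); Taking the first minus the rest: starting from the result so far (101.85 mm²), the r=9.5 sphere at (1.5, -1) partially overlaps it — only the 7.71 mm² overlap (of its 31.23 mm²) is removed, clipping the outline — area = 94.14 mm². So its area = 94.14 mm². Layer 19 (z = 2.85): the 28.5×7 cube contributes its full rectangle (area 199.50 mm²); the r=9.5 cylinder at (10.5, 8.5) contributes a regular 8-gon of circumradius 9.5 (area = (8/2)·9.500²·sin(360°/8) = 255.27 mm²); the cube at (11, 16) (footprint 27.5×26) is included at this height (area 715.00 mm²); the cube at (7.5, 9) (footprint 5.5×8.5) is included at this height (area 46.75 mm²); Subtracting the remaining from the first: starting from the 28.5×7 cube (199.50 mm²), the r=9.5 cylinder at (10.5, 8.5) partially overlaps it — only the 97.65 mm² overlap (of its 255.27 mm²) is removed, clipping the outline; the 27.5×26 cube at (11, 16) misses the remaining region (no effect); the 5.5×8.5 cube at (7.5, 9) misses the remaining region (no effect) — area = 101.85 mm²; the r=9.5 sphere at (1.5, -1) slices to a regular 8-gon of circumradius 6.784 (√(r²−h²) with h=6.65 from center) (area = (8/2)·6.784²·sin(360°/8) = 130.19 mm²); Taking the first minus the rest: starting from the result so far (101.85 mm²), the r=9.5 sphere at (1.5, -1) partially overlaps it — only the 21.82 mm² overlap (of its 130.19 mm²) is removed, clipping the outline — area = 80.03 mm². So its area = 80.03 mm². Layer 4 is larger (94.14 vs 80.03 mm²).

layer 4 (z = 0.6 mm)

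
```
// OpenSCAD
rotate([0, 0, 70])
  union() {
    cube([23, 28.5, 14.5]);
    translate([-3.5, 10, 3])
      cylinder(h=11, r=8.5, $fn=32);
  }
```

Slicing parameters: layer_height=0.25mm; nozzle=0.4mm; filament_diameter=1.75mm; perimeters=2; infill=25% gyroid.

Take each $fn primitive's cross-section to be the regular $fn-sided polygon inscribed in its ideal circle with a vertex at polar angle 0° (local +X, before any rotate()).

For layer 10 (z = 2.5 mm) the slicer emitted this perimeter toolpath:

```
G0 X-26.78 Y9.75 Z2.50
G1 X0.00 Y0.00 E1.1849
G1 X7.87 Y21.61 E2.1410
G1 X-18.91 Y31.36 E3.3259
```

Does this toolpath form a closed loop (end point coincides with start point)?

Start point (G0): (-26.78, 9.75). End point (last G1): the path does not return to the start — open.

no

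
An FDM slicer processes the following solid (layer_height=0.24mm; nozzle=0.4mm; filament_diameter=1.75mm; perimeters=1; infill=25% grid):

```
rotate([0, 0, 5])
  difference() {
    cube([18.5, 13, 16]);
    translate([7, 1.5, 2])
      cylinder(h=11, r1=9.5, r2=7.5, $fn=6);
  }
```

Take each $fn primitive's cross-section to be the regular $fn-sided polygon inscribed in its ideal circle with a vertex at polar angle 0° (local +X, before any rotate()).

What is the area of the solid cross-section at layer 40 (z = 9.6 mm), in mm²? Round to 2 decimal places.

At z = 9.6 mm: the cube (footprint 18.5×13) is included at this height (area 240.50 mm²); the cone at (7, 1.5) (r1=9.5→r2=7.5) has section circumradius 8.118 here — a regular 6-gon (area = (6/2)·8.118²·sin(360°/6) = 171.23 mm²); Subtracting the remaining from the first: starting from the 18.5×13 cube (240.50 mm²), the cone at (7, 1.5) partially overlaps it — only the 106.56 mm² overlap (of its 171.23 mm²) is removed, clipping the outline — area = 133.94 mm²; (rotated 5° about Z; rotation is an isometry so areas/perimeters/island counts are preserved). Overall, the cross-section is a single solid region. Net area = 133.94 mm².

133.94 mm²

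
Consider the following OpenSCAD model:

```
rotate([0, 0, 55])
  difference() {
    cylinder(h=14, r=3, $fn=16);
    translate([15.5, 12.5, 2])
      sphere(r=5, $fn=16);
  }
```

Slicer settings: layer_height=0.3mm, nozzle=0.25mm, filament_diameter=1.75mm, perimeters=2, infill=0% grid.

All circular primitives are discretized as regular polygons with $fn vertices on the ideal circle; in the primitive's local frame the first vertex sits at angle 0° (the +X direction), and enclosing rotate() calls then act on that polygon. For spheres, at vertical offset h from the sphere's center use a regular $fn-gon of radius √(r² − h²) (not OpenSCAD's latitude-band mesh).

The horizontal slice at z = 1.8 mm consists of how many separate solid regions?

At z = 1.8 mm: the r=3 cylinder contributes a regular 16-gon of circumradius 3; the sphere at (15.5, 12.5): section is a regular 16-gon, circumradius = √(r²−h²) = √(5²−0.2²) = 4.996; After the difference (first − rest): starting from the r=3 cylinder, the r=5 sphere at (15.5, 12.5) misses the remaining region (no effect) — 1 connected region; (whole slice rotated 55° about Z — lengths, areas and connectivity unchanged). The result has 1 disconnected region.

1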